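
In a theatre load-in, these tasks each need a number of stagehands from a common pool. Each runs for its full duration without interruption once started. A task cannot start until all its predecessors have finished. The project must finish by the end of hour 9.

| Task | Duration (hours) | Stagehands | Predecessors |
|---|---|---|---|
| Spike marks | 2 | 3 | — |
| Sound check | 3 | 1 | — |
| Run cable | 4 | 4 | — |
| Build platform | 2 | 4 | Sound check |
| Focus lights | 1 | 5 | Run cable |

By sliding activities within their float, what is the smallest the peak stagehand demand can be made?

Early-start (Spike marks@1, Sound check@1, Run cable@1, Build platform@4, Focus lights@5) gives peak 9: h1:8  h2:8  h3:5  h4:8  h5:9  h6:0  h7:0  h8:0  h9:0.
Shift Run cable→3, Build platform→7, Focus lights→9.
Schedule Spike marks@1, Sound check@1, Run cable@3, Build platform@7, Focus lights@9: h1:4  h2:4  h3:5  h4:4  h5:4  h6:4  h7:4  h8:4  h9:5 — peak 5.
Total stagehand-hours = 38 over 9 hours ⇒ peak ≥ ⌈38/9⌉ = 5, so 5 is optimal.

5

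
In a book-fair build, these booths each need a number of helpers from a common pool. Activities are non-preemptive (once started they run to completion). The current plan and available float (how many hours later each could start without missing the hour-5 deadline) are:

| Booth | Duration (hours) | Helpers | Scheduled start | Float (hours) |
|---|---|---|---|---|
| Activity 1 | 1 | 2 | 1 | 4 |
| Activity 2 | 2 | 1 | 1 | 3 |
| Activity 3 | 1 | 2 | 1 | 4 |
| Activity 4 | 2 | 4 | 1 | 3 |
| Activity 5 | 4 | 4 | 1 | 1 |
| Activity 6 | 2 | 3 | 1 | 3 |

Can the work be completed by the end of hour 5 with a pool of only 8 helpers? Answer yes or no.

yes

Schedule Activity 1@1, Activity 2@1, Activity 3@1, Activity 4@3, Activity 5@2, Activity 6@1: h1:8  h2:8  h3:8  h4:8  h5:4 — peak 8 ≤ 8.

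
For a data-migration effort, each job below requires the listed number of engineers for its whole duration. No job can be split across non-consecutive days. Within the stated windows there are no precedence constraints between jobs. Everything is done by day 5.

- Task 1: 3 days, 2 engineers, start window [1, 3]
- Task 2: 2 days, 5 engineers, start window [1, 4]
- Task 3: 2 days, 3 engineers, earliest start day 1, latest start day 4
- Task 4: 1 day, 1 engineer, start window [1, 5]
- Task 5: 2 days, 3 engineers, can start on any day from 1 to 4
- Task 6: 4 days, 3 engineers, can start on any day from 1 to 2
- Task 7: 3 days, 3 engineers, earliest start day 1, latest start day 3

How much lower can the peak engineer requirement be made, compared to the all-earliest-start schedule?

9

Early-start peak: d1:20  d2:19  d3:8  d4:3  d5:0 ⇒ 20.
Leveled (Task 1@1, Task 2@4, Task 3@1, Task 4@1, Task 5@1, Task 6@2, Task 7@3): d1:9  d2:11  d3:8  d4:11  d5:11 ⇒ 11.
Reduction 20 − 11 = 9.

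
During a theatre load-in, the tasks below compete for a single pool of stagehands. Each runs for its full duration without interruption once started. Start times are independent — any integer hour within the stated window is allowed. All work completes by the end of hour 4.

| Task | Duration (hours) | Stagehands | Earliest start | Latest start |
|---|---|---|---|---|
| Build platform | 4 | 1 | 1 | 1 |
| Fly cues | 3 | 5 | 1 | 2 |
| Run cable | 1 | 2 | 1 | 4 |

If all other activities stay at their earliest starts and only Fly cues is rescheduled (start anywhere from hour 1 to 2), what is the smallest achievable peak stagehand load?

Fly cues@1: h1:8  h2:6  h3:6  h4:1 → peak 8
Fly cues@2: h1:3  h2:6  h3:6  h4:6 → peak 6
Best is Fly cues@2, peak 6.

6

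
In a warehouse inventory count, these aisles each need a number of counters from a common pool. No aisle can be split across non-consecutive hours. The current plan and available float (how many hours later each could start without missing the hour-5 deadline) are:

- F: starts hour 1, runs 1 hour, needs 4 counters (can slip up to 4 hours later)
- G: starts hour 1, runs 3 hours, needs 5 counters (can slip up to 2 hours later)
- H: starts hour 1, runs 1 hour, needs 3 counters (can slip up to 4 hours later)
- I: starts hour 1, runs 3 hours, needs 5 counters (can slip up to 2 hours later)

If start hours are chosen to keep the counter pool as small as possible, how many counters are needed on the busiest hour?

10

Early-start (F@1, G@1, H@1, I@1) gives peak 17: h1:17  h2:10  h3:10  h4:0  h5:0.
Shift H→2, I→3.
Schedule F@1, G@1, H@2, I@3: h1:9  h2:8  h3:10  h4:5  h5:5 — peak 10.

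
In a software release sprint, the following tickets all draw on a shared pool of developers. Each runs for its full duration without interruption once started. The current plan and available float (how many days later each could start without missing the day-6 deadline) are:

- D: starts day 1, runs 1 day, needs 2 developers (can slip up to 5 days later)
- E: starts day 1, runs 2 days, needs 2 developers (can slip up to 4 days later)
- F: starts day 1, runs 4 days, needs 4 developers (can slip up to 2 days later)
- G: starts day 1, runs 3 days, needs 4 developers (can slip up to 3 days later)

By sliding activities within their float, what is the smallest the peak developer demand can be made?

Early-start (D@1, E@1, F@1, G@1) gives peak 12: d1:12  d2:10  d3:8  d4:4  d5:0  d6:0.
Shift G→3.
Schedule D@1, E@1, F@1, G@3: d1:8  d2:6  d3:8  d4:8  d5:4  d6:0 — peak 8.

8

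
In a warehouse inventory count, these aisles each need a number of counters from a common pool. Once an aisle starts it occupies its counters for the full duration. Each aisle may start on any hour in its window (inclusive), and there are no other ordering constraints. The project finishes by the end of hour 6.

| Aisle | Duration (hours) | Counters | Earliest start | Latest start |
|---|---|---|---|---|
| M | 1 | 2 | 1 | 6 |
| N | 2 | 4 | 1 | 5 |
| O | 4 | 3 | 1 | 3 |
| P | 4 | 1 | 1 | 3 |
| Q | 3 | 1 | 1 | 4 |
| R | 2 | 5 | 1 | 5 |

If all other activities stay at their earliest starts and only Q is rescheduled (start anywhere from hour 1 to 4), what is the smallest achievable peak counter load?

Q@1: h1:16  h2:14  h3:5  h4:4  h5:0  h6:0 → peak 16
Q@2: h1:15  h2:14  h3:5  h4:5  h5:0  h6:0 → peak 15
Q@3: h1:15  h2:13  h3:5  h4:5  h5:1  h6:0 → peak 15
Q@4: h1:15  h2:13  h3:4  h4:5  h5:1  h6:1 → peak 15
Best is Q@2, peak 15.

15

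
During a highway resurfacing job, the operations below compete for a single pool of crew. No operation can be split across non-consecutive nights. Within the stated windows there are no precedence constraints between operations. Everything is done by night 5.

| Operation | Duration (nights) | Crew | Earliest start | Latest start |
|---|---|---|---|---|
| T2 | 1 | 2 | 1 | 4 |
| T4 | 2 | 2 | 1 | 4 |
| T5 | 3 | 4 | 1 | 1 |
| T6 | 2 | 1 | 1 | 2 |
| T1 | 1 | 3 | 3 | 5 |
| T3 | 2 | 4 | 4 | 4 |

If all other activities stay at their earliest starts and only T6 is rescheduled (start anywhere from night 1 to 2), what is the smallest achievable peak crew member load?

8

T6@1: n1:9  n2:7  n3:7  n4:4  n5:4 → peak 9
T6@2: n1:8  n2:7  n3:8  n4:4  n5:4 → peak 8
Best is T6@2, peak 8.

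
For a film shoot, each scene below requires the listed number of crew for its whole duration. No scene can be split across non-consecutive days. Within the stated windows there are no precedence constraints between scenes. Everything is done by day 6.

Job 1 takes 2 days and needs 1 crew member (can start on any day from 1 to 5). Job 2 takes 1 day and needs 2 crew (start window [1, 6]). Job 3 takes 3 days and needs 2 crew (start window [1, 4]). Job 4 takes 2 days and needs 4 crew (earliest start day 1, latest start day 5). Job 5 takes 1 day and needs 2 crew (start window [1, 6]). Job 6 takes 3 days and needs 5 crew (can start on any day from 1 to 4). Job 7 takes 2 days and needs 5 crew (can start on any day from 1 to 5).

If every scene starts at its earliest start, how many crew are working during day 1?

At early start, day 1 has: Job 1, Job 2, Job 3, Job 4, Job 5, Job 6, Job 7.
Demand: 1 + 2 + 2 + 4 + 2 + 5 + 5 = 21.

21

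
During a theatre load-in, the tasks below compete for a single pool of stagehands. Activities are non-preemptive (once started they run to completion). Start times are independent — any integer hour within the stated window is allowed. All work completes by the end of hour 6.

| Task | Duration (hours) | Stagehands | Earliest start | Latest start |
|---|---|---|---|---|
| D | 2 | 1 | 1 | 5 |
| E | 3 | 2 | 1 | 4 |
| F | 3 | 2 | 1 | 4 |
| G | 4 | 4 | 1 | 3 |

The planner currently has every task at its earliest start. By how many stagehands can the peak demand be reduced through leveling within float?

3

Early-start peak: h1:9  h2:9  h3:8  h4:4  h5:0  h6:0 ⇒ 9.
Leveled (D@1, E@1, F@4, G@3): h1:3  h2:3  h3:6  h4:6  h5:6  h6:6 ⇒ 6.
Reduction 9 − 6 = 3.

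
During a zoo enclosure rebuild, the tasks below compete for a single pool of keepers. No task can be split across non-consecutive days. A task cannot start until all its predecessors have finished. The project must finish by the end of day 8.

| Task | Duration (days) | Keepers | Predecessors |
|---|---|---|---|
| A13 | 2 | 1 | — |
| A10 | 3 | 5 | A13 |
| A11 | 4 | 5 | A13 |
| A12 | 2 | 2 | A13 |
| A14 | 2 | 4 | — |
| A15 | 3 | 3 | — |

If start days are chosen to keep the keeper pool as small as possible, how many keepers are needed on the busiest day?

Early-start (A13@1, A10@3, A11@3, A12@3, A14@1, A15@1) gives peak 15: d1:8  d2:8  d3:15  d4:12  d5:10  d6:5  d7:0  d8:0.
Shift A12→6, A15→6.
Schedule A13@1, A10@3, A11@3, A12@6, A14@1, A15@6: d1:5  d2:5  d3:10  d4:10  d5:10  d6:10  d7:5  d8:3 — peak 10.

10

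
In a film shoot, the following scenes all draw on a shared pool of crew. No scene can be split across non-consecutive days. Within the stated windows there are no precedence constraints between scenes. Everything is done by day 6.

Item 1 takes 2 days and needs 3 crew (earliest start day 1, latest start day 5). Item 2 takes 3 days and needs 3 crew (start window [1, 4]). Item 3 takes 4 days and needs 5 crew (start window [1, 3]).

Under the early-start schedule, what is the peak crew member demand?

11

Early-start schedule: Item 1@1, Item 2@1, Item 3@1.
Load per day: day 1: 11, day 2: 11, day 3: 8, day 4: 5, day 5: 0, day 6: 0.
Peak is 11.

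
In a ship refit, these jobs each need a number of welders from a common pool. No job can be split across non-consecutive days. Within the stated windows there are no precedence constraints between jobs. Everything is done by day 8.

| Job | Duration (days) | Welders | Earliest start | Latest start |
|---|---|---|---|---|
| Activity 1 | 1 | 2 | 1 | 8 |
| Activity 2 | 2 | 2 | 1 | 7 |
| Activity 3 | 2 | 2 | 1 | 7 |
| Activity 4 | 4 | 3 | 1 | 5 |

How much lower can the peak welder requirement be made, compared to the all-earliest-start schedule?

Early-start peak: d1:9  d2:7  d3:3  d4:3  d5:0  d6:0  d7:0  d8:0 ⇒ 9.
Leveled (Activity 1@1, Activity 2@1, Activity 3@2, Activity 4@4): d1:4  d2:4  d3:2  d4:3  d5:3  d6:3  d7:3  d8:0 ⇒ 4.
Reduction 9 − 4 = 5.

5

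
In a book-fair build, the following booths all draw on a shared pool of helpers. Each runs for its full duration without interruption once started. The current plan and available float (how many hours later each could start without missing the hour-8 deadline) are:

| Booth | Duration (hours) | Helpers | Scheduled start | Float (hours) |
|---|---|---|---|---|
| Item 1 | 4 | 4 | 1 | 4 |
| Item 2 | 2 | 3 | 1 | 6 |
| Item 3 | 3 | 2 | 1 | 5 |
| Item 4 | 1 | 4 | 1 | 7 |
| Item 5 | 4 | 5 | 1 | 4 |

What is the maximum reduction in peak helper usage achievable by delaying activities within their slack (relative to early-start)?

10

Early-start peak: h1:18  h2:14  h3:11  h4:9  h5:0  h6:0  h7:0  h8:0 ⇒ 18.
Leveled (Item 1@1, Item 2@1, Item 3@4, Item 4@3, Item 5@5): h1:7  h2:7  h3:8  h4:6  h5:7  h6:7  h7:5  h8:5 ⇒ 8.
Reduction 18 − 8 = 10.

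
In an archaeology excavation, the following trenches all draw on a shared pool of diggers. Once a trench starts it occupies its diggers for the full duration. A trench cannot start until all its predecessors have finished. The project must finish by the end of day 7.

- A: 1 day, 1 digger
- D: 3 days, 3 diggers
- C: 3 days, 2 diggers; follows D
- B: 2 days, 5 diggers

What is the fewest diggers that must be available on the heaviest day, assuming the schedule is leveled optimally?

7

Early-start (A@1, D@1, C@4, B@1) gives peak 9: d1:9  d2:8  d3:3  d4:2  d5:2  d6:2  d7:0.
Shift B→4.
Schedule A@1, D@1, C@4, B@4: d1:4  d2:3  d3:3  d4:7  d5:7  d6:2  d7:0 — peak 7.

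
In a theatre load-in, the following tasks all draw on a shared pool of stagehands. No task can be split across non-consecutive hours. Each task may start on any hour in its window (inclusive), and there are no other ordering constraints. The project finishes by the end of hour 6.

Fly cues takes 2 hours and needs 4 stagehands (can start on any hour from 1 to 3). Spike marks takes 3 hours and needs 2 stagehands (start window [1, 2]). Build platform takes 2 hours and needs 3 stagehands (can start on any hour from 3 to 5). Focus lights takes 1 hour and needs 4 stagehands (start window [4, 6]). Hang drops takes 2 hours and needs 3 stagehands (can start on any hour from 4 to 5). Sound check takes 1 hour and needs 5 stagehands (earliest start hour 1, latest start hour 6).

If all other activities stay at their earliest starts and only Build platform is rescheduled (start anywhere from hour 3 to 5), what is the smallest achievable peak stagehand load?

Build platform@3: h1:11  h2:6  h3:5  h4:10  h5:3  h6:0 → peak 11
Build platform@4: h1:11  h2:6  h3:2  h4:10  h5:6  h6:0 → peak 11
Build platform@5: h1:11  h2:6  h3:2  h4:7  h5:6  h6:3 → peak 11
Best is Build platform@3, peak 11.

11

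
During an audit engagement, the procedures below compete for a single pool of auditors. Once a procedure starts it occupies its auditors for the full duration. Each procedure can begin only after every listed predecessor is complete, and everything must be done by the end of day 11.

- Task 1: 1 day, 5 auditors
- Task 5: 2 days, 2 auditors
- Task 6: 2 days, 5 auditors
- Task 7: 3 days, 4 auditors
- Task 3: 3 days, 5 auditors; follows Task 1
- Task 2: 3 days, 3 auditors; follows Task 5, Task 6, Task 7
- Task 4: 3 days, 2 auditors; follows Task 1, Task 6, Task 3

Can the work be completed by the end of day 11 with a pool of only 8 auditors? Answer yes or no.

The minimum achievable peak is 9; 8 < 9, so no feasible schedule stays within the cap.

no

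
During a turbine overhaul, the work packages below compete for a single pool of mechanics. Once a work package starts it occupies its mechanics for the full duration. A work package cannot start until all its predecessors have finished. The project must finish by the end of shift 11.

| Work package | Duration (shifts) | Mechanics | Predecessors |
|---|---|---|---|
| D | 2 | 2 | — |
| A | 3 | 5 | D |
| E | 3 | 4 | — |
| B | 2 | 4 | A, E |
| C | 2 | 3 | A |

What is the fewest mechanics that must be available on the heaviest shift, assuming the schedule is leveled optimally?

Early-start (D@1, A@3, E@1, B@6, C@6) gives peak 9: s1:6  s2:6  s3:9  s4:5  s5:5  s6:7  s7:7  s8:0  s9:0  s10:0  s11:0.
Shift A→4, B→7, C→9.
Schedule D@1, A@4, E@1, B@7, C@9: s1:6  s2:6  s3:4  s4:5  s5:5  s6:5  s7:4  s8:4  s9:3  s10:3  s11:0 — peak 6.

6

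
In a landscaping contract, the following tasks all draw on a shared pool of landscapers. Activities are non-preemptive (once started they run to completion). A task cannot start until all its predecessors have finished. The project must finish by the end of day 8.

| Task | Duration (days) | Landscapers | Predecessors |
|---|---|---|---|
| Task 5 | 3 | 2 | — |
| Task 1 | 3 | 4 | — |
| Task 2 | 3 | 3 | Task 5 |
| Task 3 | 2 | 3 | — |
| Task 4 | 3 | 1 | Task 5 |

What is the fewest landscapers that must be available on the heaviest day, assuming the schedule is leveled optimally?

Early-start (Task 5@1, Task 1@1, Task 2@4, Task 3@1, Task 4@4) gives peak 9: d1:9  d2:9  d3:6  d4:4  d5:4  d6:4  d7:0  d8:0.
Shift Task 3→4, Task 4→6.
Schedule Task 5@1, Task 1@1, Task 2@4, Task 3@4, Task 4@6: d1:6  d2:6  d3:6  d4:6  d5:6  d6:4  d7:1  d8:1 — peak 6.

6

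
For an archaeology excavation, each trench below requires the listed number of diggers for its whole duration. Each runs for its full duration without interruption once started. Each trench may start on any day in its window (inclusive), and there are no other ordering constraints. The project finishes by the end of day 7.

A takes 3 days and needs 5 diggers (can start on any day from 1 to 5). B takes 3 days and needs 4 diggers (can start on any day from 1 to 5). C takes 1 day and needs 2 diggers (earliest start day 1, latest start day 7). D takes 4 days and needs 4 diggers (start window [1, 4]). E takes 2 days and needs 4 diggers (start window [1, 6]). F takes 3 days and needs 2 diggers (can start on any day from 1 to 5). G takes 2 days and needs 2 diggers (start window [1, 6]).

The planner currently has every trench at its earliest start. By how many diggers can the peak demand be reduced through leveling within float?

13

Early-start peak: d1:23  d2:21  d3:15  d4:4  d5:0  d6:0  d7:0 ⇒ 23.
Leveled (A@1, B@1, C@4, D@4, E@4, F@5, G@6): d1:9  d2:9  d3:9  d4:10  d5:10  d6:8  d7:8 ⇒ 10.
Reduction 23 − 10 = 13.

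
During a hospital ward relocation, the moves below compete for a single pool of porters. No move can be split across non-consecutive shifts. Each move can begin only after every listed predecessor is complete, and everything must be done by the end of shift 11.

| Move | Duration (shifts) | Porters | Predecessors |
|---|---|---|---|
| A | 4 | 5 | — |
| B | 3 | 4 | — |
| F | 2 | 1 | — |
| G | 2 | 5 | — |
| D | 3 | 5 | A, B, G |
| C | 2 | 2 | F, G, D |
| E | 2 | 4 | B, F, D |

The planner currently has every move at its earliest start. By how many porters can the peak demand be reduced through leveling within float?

Early-start peak: s1:15  s2:15  s3:9  s4:5  s5:5  s6:5  s7:5  s8:6  s9:6  s10:0  s11:0 ⇒ 15.
Leveled (A@1, B@1, F@4, G@5, D@7, C@10, E@10): s1:9  s2:9  s3:9  s4:6  s5:6  s6:5  s7:5  s8:5  s9:5  s10:6  s11:6 ⇒ 9.
Reduction 15 − 9 = 6.

6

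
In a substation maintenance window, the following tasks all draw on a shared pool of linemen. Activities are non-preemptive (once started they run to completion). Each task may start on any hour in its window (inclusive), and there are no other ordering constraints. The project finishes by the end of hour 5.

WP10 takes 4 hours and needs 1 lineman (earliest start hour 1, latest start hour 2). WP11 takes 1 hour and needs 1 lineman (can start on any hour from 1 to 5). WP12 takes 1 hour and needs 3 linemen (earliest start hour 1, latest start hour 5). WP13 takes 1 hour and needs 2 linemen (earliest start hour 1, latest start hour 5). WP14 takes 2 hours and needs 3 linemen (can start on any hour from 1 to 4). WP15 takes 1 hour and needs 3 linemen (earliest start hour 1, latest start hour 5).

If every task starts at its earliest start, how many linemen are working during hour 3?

1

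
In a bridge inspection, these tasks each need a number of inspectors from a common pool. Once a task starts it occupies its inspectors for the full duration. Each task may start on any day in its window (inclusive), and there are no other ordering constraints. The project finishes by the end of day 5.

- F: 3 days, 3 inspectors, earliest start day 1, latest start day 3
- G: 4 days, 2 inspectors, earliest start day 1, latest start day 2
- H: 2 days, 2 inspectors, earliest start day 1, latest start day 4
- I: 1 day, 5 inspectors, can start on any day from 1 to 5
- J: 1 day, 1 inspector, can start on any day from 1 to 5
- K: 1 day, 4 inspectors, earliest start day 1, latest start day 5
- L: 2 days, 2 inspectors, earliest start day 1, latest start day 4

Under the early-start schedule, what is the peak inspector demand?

19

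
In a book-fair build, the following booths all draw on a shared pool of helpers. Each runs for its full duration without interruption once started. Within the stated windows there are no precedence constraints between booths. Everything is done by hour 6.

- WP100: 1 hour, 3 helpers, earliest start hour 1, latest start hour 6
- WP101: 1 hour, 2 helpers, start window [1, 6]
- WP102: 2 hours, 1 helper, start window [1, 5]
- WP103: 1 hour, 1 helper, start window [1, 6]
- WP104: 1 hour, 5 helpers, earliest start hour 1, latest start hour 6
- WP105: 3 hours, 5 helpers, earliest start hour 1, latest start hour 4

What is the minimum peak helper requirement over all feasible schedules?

5

Early-start (WP100@1, WP101@1, WP102@1, WP103@1, WP104@1, WP105@1) gives peak 17: h1:17  h2:6  h3:5  h4:0  h5:0  h6:0.
Shift WP101→2, WP104→3, WP105→4.
Schedule WP100@1, WP101@2, WP102@1, WP103@1, WP104@3, WP105@4: h1:5  h2:3  h3:5  h4:5  h5:5  h6:5 — peak 5.
Total helper-hours = 28 over 6 hours ⇒ peak ≥ ⌈28/6⌉ = 5, so 5 is optimal.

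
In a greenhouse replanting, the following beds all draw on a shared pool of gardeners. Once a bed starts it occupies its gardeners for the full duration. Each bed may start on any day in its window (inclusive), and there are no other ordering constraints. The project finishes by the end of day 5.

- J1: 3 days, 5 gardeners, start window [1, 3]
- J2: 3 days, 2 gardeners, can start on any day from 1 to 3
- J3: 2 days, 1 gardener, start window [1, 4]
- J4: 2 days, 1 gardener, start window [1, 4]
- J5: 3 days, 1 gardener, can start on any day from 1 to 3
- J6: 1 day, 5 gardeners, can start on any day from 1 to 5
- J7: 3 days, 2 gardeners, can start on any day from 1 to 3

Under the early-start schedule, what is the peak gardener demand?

17

Early-start schedule: J1@1, J2@1, J3@1, J4@1, J5@1, J6@1, J7@1.
Load per day: day 1: 17, day 2: 12, day 3: 10, day 4: 0, day 5: 0.
Peak is 17.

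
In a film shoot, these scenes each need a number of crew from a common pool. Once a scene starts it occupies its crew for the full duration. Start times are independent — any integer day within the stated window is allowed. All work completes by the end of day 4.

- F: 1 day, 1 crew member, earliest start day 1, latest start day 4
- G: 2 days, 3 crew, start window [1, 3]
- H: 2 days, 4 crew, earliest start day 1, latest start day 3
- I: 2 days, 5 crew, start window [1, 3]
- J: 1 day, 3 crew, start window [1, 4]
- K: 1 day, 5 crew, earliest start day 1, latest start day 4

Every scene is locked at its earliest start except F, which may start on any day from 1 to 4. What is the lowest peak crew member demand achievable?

F@1: d1:21  d2:12  d3:0  d4:0 → peak 21
F@2: d1:20  d2:13  d3:0  d4:0 → peak 20
F@3: d1:20  d2:12  d3:1  d4:0 → peak 20
F@4: d1:20  d2:12  d3:0  d4:1 → peak 20
Best is F@2, peak 20.

20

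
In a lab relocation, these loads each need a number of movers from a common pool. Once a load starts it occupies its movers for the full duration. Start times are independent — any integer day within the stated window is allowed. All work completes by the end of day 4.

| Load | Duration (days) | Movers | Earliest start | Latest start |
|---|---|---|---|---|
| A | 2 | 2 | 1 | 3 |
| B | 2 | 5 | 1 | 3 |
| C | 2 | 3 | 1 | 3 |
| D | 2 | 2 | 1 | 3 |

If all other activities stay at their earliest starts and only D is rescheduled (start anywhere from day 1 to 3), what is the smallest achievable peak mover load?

10

D@1: d1:12  d2:12  d3:0  d4:0 → peak 12
D@2: d1:10  d2:12  d3:2  d4:0 → peak 12
D@3: d1:10  d2:10  d3:2  d4:2 → peak 10
Best is D@3, peak 10.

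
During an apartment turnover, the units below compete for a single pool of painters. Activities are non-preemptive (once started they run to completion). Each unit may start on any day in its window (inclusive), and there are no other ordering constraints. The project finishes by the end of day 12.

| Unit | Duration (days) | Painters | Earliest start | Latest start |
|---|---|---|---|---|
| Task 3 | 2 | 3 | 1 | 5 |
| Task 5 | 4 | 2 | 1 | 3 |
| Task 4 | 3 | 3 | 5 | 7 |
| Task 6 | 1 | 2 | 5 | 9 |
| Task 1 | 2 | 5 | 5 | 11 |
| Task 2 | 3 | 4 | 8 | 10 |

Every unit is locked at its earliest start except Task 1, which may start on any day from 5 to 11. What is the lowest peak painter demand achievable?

Task 1@5: d1:5  d2:5  d3:2  d4:2  d5:10  d6:8  d7:3  d8:4  d9:4  d10:4  d11:0  d12:0 → peak 10
Task 1@6: d1:5  d2:5  d3:2  d4:2  d5:5  d6:8  d7:8  d8:4  d9:4  d10:4  d11:0  d12:0 → peak 8
Task 1@7: d1:5  d2:5  d3:2  d4:2  d5:5  d6:3  d7:8  d8:9  d9:4  d10:4  d11:0  d12:0 → peak 9
Task 1@8: d1:5  d2:5  d3:2  d4:2  d5:5  d6:3  d7:3  d8:9  d9:9  d10:4  d11:0  d12:0 → peak 9
Task 1@9: d1:5  d2:5  d3:2  d4:2  d5:5  d6:3  d7:3  d8:4  d9:9  d10:9  d11:0  d12:0 → peak 9
Task 1@10: d1:5  d2:5  d3:2  d4:2  d5:5  d6:3  d7:3  d8:4  d9:4  d10:9  d11:5  d12:0 → peak 9
Task 1@11: d1:5  d2:5  d3:2  d4:2  d5:5  d6:3  d7:3  d8:4  d9:4  d10:4  d11:5  d12:5 → peak 5
Best is Task 1@11, peak 5.

5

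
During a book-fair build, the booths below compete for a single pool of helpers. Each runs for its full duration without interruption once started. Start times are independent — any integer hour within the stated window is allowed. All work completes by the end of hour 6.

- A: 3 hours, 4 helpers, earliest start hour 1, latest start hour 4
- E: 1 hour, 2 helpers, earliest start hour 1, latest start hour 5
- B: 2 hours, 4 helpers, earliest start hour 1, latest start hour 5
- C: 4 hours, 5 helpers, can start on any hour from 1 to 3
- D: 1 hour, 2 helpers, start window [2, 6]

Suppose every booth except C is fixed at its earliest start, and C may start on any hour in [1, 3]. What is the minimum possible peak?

C@1: h1:15  h2:15  h3:9  h4:5  h5:0  h6:0 → peak 15
C@2: h1:10  h2:15  h3:9  h4:5  h5:5  h6:0 → peak 15
C@3: h1:10  h2:10  h3:9  h4:5  h5:5  h6:5 → peak 10
Best is C@3, peak 10.

10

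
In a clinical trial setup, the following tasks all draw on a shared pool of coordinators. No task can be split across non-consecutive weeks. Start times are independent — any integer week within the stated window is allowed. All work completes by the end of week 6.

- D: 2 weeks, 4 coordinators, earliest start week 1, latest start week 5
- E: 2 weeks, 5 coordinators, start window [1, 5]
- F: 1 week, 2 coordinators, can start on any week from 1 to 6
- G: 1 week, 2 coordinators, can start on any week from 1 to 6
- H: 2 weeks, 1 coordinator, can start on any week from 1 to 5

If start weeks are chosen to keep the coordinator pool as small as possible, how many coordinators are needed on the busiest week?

Early-start (D@1, E@1, F@1, G@1, H@1) gives peak 14: w1:14  w2:10  w3:0  w4:0  w5:0  w6:0.
Shift E→3, F→5, G→5.
Schedule D@1, E@3, F@5, G@5, H@1: w1:5  w2:5  w3:5  w4:5  w5:4  w6:0 — peak 5.

5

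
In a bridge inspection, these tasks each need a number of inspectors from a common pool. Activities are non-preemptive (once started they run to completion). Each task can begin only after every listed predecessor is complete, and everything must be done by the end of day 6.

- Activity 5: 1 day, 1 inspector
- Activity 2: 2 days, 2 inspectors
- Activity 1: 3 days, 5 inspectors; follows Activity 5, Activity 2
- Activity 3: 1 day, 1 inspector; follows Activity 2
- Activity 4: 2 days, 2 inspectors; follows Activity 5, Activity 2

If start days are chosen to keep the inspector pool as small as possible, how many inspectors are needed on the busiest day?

Early-start (Activity 5@1, Activity 2@1, Activity 1@3, Activity 3@3, Activity 4@3) gives peak 8: d1:3  d2:2  d3:8  d4:7  d5:5  d6:0.
Shift Activity 4→4.
Schedule Activity 5@1, Activity 2@1, Activity 1@3, Activity 3@3, Activity 4@4: d1:3  d2:2  d3:6  d4:7  d5:7  d6:0 — peak 7.

7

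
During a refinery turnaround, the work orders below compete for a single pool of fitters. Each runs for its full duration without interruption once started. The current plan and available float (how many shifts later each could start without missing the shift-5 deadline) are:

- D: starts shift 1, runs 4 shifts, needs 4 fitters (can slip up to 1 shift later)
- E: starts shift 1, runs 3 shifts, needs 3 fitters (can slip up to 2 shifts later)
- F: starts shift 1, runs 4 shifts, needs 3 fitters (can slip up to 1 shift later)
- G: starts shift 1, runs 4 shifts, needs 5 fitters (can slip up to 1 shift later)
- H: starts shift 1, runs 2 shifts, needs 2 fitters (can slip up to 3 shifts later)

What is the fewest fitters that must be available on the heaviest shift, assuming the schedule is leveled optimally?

15

Early-start (D@1, E@1, F@1, G@1, H@1) gives peak 17: s1:17  s2:17  s3:15  s4:12  s5:0.
Shift H→4.
Schedule D@1, E@1, F@1, G@1, H@4: s1:15  s2:15  s3:15  s4:14  s5:2 — peak 15.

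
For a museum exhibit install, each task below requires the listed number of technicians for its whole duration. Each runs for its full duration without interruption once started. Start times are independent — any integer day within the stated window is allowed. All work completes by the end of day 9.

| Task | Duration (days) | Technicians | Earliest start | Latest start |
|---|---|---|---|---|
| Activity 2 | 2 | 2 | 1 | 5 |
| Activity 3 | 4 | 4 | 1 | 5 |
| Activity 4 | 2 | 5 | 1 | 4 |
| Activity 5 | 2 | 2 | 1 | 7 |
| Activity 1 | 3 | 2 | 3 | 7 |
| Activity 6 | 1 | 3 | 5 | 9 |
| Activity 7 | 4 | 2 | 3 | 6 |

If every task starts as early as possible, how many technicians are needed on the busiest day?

13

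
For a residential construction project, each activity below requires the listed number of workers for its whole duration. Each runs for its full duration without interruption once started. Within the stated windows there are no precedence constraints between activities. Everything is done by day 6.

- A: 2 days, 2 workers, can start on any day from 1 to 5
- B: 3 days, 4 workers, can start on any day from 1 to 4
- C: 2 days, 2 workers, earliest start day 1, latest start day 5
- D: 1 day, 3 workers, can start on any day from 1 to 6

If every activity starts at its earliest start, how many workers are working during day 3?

4

At early start, day 3 has: B.
Demand: 4 = 4.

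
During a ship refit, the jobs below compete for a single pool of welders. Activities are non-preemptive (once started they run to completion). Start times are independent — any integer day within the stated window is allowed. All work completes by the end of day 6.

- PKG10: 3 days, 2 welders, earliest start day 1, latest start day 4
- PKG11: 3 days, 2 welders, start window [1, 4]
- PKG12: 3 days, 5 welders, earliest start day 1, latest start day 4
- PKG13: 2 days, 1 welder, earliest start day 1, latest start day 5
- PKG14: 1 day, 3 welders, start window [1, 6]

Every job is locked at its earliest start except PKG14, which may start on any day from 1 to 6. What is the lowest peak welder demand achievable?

PKG14@1: d1:13  d2:10  d3:9  d4:0  d5:0  d6:0 → peak 13
PKG14@2: d1:10  d2:13  d3:9  d4:0  d5:0  d6:0 → peak 13
PKG14@3: d1:10  d2:10  d3:12  d4:0  d5:0  d6:0 → peak 12
PKG14@4: d1:10  d2:10  d3:9  d4:3  d5:0  d6:0 → peak 10
PKG14@5: d1:10  d2:10  d3:9  d4:0  d5:3  d6:0 → peak 10
PKG14@6: d1:10  d2:10  d3:9  d4:0  d5:0  d6:3 → peak 10
Best is PKG14@4, peak 10.

10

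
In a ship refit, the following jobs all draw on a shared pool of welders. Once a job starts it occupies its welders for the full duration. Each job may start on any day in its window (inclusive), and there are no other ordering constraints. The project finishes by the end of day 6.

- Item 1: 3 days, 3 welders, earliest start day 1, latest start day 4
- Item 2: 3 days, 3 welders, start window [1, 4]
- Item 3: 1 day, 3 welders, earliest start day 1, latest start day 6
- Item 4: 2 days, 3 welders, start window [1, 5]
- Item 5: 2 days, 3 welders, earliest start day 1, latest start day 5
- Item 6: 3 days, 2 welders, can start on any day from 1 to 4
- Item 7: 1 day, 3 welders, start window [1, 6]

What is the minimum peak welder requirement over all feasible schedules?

Early-start (Item 1@1, Item 2@1, Item 3@1, Item 4@1, Item 5@1, Item 6@1, Item 7@1) gives peak 20: d1:20  d2:14  d3:8  d4:0  d5:0  d6:0.
Shift Item 3→4, Item 4→4, Item 5→5, Item 7→6.
Schedule Item 1@1, Item 2@1, Item 3@4, Item 4@4, Item 5@5, Item 6@1, Item 7@6: d1:8  d2:8  d3:8  d4:6  d5:6  d6:6 — peak 8.

8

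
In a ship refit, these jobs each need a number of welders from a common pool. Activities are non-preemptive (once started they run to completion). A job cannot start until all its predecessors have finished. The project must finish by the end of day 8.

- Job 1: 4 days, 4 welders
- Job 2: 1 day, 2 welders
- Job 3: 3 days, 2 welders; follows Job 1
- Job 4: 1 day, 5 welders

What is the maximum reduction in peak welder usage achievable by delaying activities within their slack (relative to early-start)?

Early-start peak: d1:11  d2:4  d3:4  d4:4  d5:2  d6:2  d7:2  d8:0 ⇒ 11.
Leveled (Job 1@1, Job 2@5, Job 3@5, Job 4@8): d1:4  d2:4  d3:4  d4:4  d5:4  d6:2  d7:2  d8:5 ⇒ 5.
Reduction 11 − 5 = 6.

6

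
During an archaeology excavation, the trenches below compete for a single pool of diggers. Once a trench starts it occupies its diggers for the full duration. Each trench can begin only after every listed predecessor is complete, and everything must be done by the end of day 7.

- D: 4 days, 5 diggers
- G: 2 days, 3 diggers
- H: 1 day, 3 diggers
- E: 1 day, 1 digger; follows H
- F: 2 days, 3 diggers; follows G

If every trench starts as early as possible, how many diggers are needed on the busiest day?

Early-start schedule: D@1, G@1, H@1, E@2, F@3.
Load per day: day 1: 11, day 2: 9, day 3: 8, day 4: 8, day 5: 0, day 6: 0, day 7: 0.
Peak is 11.

11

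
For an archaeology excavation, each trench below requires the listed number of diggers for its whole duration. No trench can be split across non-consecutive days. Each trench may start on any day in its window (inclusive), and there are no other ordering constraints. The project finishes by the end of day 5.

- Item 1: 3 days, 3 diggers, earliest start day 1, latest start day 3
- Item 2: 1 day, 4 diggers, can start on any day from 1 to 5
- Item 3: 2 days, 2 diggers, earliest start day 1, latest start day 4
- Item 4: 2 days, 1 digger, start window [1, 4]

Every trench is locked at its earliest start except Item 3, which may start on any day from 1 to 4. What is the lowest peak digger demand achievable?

8

Item 3@1: d1:10  d2:6  d3:3  d4:0  d5:0 → peak 10
Item 3@2: d1:8  d2:6  d3:5  d4:0  d5:0 → peak 8
Item 3@3: d1:8  d2:4  d3:5  d4:2  d5:0 → peak 8
Item 3@4: d1:8  d2:4  d3:3  d4:2  d5:2 → peak 8
Best is Item 3@2, peak 8.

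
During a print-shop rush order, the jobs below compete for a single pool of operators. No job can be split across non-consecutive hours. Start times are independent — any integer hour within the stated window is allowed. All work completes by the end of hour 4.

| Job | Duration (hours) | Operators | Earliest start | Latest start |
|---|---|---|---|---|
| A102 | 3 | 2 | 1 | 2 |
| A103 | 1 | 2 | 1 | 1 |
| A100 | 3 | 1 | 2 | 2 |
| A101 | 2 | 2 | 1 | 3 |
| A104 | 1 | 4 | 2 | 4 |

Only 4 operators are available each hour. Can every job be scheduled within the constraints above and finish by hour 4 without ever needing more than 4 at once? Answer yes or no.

Total operator-hours = 19; over 4 hours the average is 19/4 > 4, so some hour must exceed 4.

no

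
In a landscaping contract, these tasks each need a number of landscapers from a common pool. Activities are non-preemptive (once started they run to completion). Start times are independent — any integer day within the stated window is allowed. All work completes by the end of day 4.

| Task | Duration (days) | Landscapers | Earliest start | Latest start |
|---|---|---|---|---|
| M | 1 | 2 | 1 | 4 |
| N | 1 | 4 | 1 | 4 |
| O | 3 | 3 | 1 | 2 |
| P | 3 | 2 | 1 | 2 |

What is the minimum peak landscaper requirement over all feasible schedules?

6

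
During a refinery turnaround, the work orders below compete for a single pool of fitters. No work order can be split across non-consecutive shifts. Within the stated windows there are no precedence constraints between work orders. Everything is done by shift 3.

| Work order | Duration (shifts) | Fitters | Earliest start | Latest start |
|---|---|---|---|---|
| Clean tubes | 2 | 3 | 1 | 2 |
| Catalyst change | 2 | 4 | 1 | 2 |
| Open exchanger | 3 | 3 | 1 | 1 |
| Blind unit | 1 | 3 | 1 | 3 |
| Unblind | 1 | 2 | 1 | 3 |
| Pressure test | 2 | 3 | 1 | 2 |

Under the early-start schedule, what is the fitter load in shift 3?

3

At early start, shift 3 has: Open exchanger.
Demand: 3 = 3.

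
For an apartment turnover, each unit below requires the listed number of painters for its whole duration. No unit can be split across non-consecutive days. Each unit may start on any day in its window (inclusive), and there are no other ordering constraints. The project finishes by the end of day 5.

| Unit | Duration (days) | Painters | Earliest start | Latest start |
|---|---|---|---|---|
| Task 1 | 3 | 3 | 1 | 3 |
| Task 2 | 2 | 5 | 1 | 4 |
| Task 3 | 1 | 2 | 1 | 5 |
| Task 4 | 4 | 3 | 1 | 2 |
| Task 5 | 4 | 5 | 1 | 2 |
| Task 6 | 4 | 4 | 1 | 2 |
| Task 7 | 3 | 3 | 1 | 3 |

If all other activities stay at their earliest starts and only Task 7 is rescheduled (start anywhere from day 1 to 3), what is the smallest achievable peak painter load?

22

Task 7@1: d1:25  d2:23  d3:18  d4:12  d5:0 → peak 25
Task 7@2: d1:22  d2:23  d3:18  d4:15  d5:0 → peak 23
Task 7@3: d1:22  d2:20  d3:18  d4:15  d5:3 → peak 22
Best is Task 7@3, peak 22.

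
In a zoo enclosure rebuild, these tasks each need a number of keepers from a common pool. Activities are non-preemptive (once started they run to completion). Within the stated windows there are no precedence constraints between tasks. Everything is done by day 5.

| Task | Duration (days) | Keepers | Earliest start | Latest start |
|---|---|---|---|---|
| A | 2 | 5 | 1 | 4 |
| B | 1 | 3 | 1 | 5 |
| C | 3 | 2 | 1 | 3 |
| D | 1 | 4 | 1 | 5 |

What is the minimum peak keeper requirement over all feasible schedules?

Early-start (A@1, B@1, C@1, D@1) gives peak 14: d1:14  d2:7  d3:2  d4:0  d5:0.
Shift B→3, C→3, D→4.
Schedule A@1, B@3, C@3, D@4: d1:5  d2:5  d3:5  d4:6  d5:2 — peak 6.

6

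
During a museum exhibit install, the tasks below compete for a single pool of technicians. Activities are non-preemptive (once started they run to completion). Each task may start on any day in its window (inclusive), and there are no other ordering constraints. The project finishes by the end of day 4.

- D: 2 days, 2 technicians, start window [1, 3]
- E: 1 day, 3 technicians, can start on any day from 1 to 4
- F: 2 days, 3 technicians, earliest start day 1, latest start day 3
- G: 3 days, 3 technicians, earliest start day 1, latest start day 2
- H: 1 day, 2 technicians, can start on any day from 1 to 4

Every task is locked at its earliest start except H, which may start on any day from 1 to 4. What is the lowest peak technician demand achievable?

11

H@1: d1:13  d2:8  d3:3  d4:0 → peak 13
H@2: d1:11  d2:10  d3:3  d4:0 → peak 11
H@3: d1:11  d2:8  d3:5  d4:0 → peak 11
H@4: d1:11  d2:8  d3:3  d4:2 → peak 11
Best is H@2, peak 11.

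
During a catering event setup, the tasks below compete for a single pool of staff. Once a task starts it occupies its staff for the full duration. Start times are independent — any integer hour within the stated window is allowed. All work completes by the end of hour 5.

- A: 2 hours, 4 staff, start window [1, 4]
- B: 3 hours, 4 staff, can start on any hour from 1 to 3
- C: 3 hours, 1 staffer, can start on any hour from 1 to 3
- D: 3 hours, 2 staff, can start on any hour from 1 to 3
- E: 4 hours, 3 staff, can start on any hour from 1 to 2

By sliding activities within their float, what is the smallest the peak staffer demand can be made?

10

Early-start (A@1, B@1, C@1, D@1, E@1) gives peak 14: h1:14  h2:14  h3:10  h4:3  h5:0.
Shift B→3.
Schedule A@1, B@3, C@1, D@1, E@1: h1:10  h2:10  h3:10  h4:7  h5:4 — peak 10.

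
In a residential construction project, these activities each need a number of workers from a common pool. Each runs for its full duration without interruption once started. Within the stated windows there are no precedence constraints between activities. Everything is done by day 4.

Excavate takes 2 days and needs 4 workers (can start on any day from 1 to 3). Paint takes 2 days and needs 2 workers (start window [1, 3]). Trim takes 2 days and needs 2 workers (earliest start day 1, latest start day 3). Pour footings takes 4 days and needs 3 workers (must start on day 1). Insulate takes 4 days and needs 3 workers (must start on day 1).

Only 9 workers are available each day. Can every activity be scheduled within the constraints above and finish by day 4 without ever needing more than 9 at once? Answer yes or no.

Total worker-days = 40; over 4 days the average is 40/4 > 9, so some day must exceed 9.

no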